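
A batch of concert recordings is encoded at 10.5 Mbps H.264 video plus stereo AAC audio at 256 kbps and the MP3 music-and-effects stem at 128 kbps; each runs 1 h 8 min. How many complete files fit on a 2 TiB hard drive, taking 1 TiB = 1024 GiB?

1 h 8 min = 68 min = 4080 s
Audio total: 256 + 128 = 384 kbps = 0.384 Mbps.
Total bitrate: 10.884 Mbps.
Per item: 10.884 Mbps × 4080 s = 44,407 Mb = 5,551 MB.
Capacity: 2 TiB = 17,592,186 Mb; 396.16 items → 396 complete.

396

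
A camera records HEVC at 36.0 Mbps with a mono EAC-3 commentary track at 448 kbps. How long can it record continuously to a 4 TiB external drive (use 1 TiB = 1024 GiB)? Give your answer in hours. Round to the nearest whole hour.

Audio: 448 kbps = 0.448 Mbps.
Total bitrate: 36.0 + 0.448 = 36.448 Mbps.
Capacity: 4 TiB = 35,184,372 Mb.
Recording time: 35,184,372 / 36.448 = 965,331 s ≈ 268 hours.

268 hours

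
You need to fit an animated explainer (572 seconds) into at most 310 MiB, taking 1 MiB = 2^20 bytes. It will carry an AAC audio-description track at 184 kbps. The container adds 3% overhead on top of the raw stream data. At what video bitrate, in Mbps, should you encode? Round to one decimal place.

4.2 Mbps

Budget: 310 MiB = 2600.5 Mb.
Stream payload after overhead: 2600.5 / 1.03 = 2524.7 Mb.
Total bitrate budget: 2524.7 Mb / 572 s = 4.414 Mbps.
Audio: 184 kbps = 0.184 Mbps.
Video: 4.414 − 0.184 = 4.230 Mbps.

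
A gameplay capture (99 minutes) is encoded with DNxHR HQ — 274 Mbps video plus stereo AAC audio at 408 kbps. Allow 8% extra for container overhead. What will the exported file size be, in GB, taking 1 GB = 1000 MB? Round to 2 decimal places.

220.05 GB

99 min = 5940 s
Audio: 408 kbps = 0.408 Mbps.
Total bitrate: 274 + 0.408 = 274.408 Mbps.
Stream data: 274.408 Mbps × 5940 s = 1629983.5 Mb.
With 8% container overhead: ×1.08.
1,760,382 Mb ÷ 8 = 220,048 MB → 220.0 GB.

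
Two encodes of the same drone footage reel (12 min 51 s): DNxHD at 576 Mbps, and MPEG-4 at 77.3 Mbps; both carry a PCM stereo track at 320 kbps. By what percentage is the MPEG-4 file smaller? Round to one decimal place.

12 min 51 s = 771 s
Audio: 320 kbps = 0.320 Mbps.
DNxHD: 576.320 Mbps × 771 s = 444342.7 Mb = 51.728 GiB.
MPEG-4: 77.620 Mbps × 771 s = 59845.0 Mb = 6.967 GiB.
Reduction: (1 − 6.967/51.728) × 100 = 86.53%.

86.5%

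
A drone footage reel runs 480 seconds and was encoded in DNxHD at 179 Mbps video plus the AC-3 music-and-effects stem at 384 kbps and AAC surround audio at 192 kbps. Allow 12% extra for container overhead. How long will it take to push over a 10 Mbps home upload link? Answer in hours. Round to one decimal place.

Audio total: 384 + 192 = 576 kbps = 0.576 Mbps.
Total bitrate: 179.576 Mbps.
File: 179.576 Mbps × 480 s = 86196.5 Mb.
With 12% container overhead: ×1.12. → 96540.1 Mb.
At 10 Mbps: 96540.1 / 10 = 9654.0 s ≈ 2.68 hours.

2.7 hours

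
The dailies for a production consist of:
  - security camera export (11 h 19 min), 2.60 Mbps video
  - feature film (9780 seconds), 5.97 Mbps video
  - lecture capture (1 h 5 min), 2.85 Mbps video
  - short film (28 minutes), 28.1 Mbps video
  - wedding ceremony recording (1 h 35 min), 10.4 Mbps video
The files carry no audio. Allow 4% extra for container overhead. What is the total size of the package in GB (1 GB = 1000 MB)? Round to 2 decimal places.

36.65 GB

security camera export: 2.600 Mbps × 40740 s × 1.04 = 110161.0 Mb
feature film: 5.970 Mbps × 9780 s × 1.04 = 60722.1 Mb
lecture capture: 2.850 Mbps × 3900 s × 1.04 = 11559.6 Mb
short film: 28.100 Mbps × 1680 s × 1.04 = 49096.3 Mb
wedding ceremony recording: 10.400 Mbps × 5700 s × 1.04 = 61651.2 Mb
Total: 293190.1 Mb = 36648.8 MB.
= 36.65 GB.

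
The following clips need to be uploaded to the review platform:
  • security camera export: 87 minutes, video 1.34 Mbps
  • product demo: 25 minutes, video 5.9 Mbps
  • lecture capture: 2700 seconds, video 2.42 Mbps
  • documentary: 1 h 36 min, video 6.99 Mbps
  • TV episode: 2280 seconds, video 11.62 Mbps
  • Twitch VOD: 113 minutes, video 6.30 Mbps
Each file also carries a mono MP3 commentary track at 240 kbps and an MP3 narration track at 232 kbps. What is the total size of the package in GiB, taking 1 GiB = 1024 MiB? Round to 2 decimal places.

Audio total: 240 + 232 = 472 kbps = 0.472 Mbps.
security camera export: 1.812 Mbps × 5220 s = 9458.6 Mb
product demo: 6.372 Mbps × 1500 s = 9558.0 Mb
lecture capture: 2.892 Mbps × 2700 s = 7808.4 Mb
documentary: 7.462 Mbps × 5760 s = 42981.1 Mb
TV episode: 12.092 Mbps × 2280 s = 27569.8 Mb
Twitch VOD: 6.772 Mbps × 6780 s = 45914.2 Mb
Total: 143290.1 Mb = 17911.3 MB.
= 16.68 GiB.

16.68 GiB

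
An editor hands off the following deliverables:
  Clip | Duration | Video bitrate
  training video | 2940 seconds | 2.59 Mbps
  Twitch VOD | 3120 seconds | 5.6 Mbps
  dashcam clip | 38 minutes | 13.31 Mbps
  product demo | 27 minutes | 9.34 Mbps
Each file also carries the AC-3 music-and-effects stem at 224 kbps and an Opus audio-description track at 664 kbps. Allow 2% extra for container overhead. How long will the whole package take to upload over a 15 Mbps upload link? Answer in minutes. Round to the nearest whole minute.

Audio total: 224 + 664 = 888 kbps = 0.888 Mbps.
training video: 3.478 Mbps × 2940 s × 1.02 = 10429.8 Mb
Twitch VOD: 6.488 Mbps × 3120 s × 1.02 = 20647.4 Mb
dashcam clip: 14.198 Mbps × 2280 s × 1.02 = 33018.9 Mb
product demo: 10.228 Mbps × 1620 s × 1.02 = 16900.7 Mb
Total: 80996.9 Mb = 10124.6 MB.
At 15 Mbps: 80996.9 / 15 = 5400 s ≈ 90 minutes.

90 minutes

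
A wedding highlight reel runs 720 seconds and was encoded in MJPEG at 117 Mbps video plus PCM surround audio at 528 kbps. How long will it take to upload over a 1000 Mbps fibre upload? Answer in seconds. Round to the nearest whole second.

Audio: 528 kbps = 0.528 Mbps.
Total bitrate: 117.528 Mbps.
File: 117.528 Mbps × 720 s = 84620.2 Mb.
At 1000 Mbps: 84620.2 / 1000 = 84.6 s ≈ 84.6 seconds.

85 seconds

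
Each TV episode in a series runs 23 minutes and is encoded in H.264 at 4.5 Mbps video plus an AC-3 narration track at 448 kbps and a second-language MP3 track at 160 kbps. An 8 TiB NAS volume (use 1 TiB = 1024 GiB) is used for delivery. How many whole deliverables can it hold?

9982

23 min = 1380 s
Audio total: 448 + 160 = 608 kbps = 0.608 Mbps.
Total bitrate: 5.108 Mbps.
Per item: 5.108 Mbps × 1380 s = 7,049 Mb = 881.1 MB.
Capacity: 8 TiB = 70,368,744 Mb; 9982.74 items → 9982 complete.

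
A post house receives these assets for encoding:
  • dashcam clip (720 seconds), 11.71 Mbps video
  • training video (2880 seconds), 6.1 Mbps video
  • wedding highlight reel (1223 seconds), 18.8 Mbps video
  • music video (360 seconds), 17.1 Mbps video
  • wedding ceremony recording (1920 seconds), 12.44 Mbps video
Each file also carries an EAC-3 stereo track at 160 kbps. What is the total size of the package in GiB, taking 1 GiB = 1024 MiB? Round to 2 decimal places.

Audio: 160 kbps = 0.160 Mbps.
dashcam clip: 11.870 Mbps × 720 s = 8546.4 Mb
training video: 6.260 Mbps × 2880 s = 18028.8 Mb
wedding highlight reel: 18.960 Mbps × 1223 s = 23188.1 Mb
music video: 17.260 Mbps × 360 s = 6213.6 Mb
wedding ceremony recording: 12.600 Mbps × 1920 s = 24192.0 Mb
Total: 80168.9 Mb = 10021.1 MB.
= 9.333 GiB.

9.33 GiB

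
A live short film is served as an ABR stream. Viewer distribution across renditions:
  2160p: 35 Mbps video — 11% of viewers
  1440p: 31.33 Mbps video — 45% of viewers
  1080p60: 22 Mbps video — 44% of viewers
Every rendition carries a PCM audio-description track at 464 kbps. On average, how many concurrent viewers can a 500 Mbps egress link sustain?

17

Audio: 464 kbps = 0.464 Mbps.
Average per-viewer bitrate: 0.11×35.464 + 0.45×31.794 + 0.44×22.464 = 28.093 Mbps.
500 Mbps = 500.0 Mbps; 500.0 / 28.093 = 17.80 → 17.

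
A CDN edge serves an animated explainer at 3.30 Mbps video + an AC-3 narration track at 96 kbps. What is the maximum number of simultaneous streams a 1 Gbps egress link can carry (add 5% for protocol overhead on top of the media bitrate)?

Audio: 96 kbps = 0.096 Mbps.
Per-viewer media rate: 3.396 Mbps.
On the wire with 5% overhead: 3.566 Mbps.
1 Gbps = 1,000 Mbps; 1,000 / 3.566 = 280.44 → 280 viewers.

280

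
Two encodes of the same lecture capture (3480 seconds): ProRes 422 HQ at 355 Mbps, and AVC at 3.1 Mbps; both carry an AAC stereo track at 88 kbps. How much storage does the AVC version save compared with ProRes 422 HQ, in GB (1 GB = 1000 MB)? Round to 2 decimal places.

Audio: 88 kbps = 0.088 Mbps.
ProRes 422 HQ: 355.088 Mbps × 3480 s = 1235706.2 Mb = 154.463 GB.
AVC: 3.188 Mbps × 3480 s = 11094.2 Mb = 1.387 GB.
Saving: 154.463 − 1.387 = 153.077 GB.

153.08 GB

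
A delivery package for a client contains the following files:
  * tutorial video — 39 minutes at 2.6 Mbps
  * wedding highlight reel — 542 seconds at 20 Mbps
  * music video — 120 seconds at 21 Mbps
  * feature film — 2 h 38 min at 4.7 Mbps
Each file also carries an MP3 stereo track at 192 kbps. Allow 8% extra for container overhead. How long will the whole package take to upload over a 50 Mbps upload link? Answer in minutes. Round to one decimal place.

Audio: 192 kbps = 0.192 Mbps.
tutorial video: 2.792 Mbps × 2340 s × 1.08 = 7055.9 Mb
wedding highlight reel: 20.192 Mbps × 542 s × 1.08 = 11819.6 Mb
music video: 21.192 Mbps × 120 s × 1.08 = 2746.5 Mb
feature film: 4.892 Mbps × 9480 s × 1.08 = 50086.3 Mb
Total: 71708.3 Mb = 8963.5 MB.
At 50 Mbps: 71708.3 / 50 = 1434 s ≈ 23.9 minutes.

23.9 minutes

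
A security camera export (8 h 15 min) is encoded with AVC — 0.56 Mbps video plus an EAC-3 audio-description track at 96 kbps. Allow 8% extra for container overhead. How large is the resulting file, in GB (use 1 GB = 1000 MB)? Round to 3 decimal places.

8 h 15 min = 495 min = 29700 s
Audio: 96 kbps = 0.096 Mbps.
Total bitrate: 0.56 + 0.096 = 0.656 Mbps.
Stream data: 0.656 Mbps × 29700 s = 19483.2 Mb.
With 8% container overhead: ×1.08.
21,042 Mb ÷ 8 = 2,630 MB → 2.630 GB.

2.630 GB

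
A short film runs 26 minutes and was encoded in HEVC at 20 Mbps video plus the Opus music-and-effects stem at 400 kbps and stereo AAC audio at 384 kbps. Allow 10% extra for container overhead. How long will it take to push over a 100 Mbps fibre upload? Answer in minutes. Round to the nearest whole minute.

26 min = 1560 s
Audio total: 400 + 384 = 784 kbps = 0.784 Mbps.
Total bitrate: 20.784 Mbps.
File: 20.784 Mbps × 1560 s = 32423.0 Mb.
With 10% container overhead: ×1.10. → 35665.3 Mb.
At 100 Mbps: 35665.3 / 100 = 356.7 s ≈ 5.94 minutes.

6 minutes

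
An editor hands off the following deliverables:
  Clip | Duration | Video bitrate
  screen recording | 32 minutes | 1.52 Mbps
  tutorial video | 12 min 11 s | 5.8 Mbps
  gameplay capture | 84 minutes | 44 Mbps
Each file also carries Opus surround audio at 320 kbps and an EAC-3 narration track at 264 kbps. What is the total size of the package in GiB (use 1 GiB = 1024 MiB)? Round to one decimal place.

27.2 GiB

Audio total: 320 + 264 = 584 kbps = 0.584 Mbps.
screen recording: 2.104 Mbps × 1920 s = 4039.7 Mb
tutorial video: 6.384 Mbps × 731 s = 4666.7 Mb
gameplay capture: 44.584 Mbps × 5040 s = 224703.4 Mb
Total: 233409.7 Mb = 29176.2 MB.
= 27.17 GiB.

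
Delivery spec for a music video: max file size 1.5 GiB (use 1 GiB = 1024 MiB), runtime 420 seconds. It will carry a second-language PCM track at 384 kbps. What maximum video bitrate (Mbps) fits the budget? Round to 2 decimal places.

Budget: 1.5 GiB = 12884.9 Mb.
Total bitrate budget: 12884.9 Mb / 420 s = 30.678 Mbps.
Audio: 384 kbps = 0.384 Mbps.
Video: 30.678 − 0.384 = 30.294 Mbps.

30.29 Mbps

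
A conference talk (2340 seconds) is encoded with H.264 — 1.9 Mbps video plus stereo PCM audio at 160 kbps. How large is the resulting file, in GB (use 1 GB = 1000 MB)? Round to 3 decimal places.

Audio: 160 kbps = 0.160 Mbps.
Total bitrate: 1.9 + 0.160 = 2.060 Mbps.
Stream data: 2.060 Mbps × 2340 s = 4820.4 Mb.
4,820 Mb ÷ 8 = 602.5 MB → 0.6026 GB.

0.603 GB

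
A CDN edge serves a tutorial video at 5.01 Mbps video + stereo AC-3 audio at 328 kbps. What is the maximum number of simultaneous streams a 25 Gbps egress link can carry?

Audio: 328 kbps = 0.328 Mbps.
Per-viewer media rate: 5.338 Mbps.
25 Gbps = 25,000 Mbps; 25,000 / 5.338 = 4683.40 → 4683 viewers.

4683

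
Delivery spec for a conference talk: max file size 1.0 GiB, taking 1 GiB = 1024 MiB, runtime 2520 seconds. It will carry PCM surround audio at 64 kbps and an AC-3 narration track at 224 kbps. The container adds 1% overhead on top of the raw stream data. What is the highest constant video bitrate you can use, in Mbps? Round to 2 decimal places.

Budget: 1.0 GiB = 8589.9 Mb.
Stream payload after overhead: 8589.9 / 1.01 = 8504.9 Mb.
Total bitrate budget: 8504.9 Mb / 2520 s = 3.375 Mbps.
Audio total: 64 + 224 = 288 kbps = 0.288 Mbps.
Video: 3.375 − 0.288 = 3.087 Mbps.

3.09 Mbps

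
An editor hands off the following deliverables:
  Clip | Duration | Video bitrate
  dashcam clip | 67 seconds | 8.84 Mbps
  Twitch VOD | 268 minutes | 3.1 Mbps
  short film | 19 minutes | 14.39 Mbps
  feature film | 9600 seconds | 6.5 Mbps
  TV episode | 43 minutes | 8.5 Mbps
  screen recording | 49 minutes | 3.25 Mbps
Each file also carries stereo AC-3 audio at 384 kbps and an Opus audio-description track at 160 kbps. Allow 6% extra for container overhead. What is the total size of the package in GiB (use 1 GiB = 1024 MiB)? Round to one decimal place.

22.0 GiB

Audio total: 384 + 160 = 544 kbps = 0.544 Mbps.
dashcam clip: 9.384 Mbps × 67 s × 1.06 = 666.5 Mb
Twitch VOD: 3.644 Mbps × 16080 s × 1.06 = 62111.3 Mb
short film: 14.934 Mbps × 1140 s × 1.06 = 18046.2 Mb
feature film: 7.044 Mbps × 9600 s × 1.06 = 71679.7 Mb
TV episode: 9.044 Mbps × 2580 s × 1.06 = 24733.5 Mb
screen recording: 3.794 Mbps × 2940 s × 1.06 = 11823.6 Mb
Total: 189060.8 Mb = 23632.6 MB.
= 22.01 GiB.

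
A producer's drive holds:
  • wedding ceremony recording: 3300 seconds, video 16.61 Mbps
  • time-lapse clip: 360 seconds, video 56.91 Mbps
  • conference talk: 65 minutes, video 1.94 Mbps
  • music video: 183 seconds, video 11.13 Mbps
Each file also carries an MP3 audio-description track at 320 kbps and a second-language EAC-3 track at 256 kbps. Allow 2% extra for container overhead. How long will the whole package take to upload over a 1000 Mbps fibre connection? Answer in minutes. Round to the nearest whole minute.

2 minutes

Audio total: 320 + 256 = 576 kbps = 0.576 Mbps.
wedding ceremony recording: 17.186 Mbps × 3300 s × 1.02 = 57848.1 Mb
time-lapse clip: 57.486 Mbps × 360 s × 1.02 = 21108.9 Mb
conference talk: 2.516 Mbps × 3900 s × 1.02 = 10008.6 Mb
music video: 11.706 Mbps × 183 s × 1.02 = 2185.0 Mb
Total: 91150.6 Mb = 11393.8 MB.
At 1000 Mbps: 91150.6 / 1000 = 91 s ≈ 1.52 minutes.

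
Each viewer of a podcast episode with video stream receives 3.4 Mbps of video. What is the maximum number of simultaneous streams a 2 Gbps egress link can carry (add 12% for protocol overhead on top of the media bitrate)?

On the wire with 12% overhead: 3.808 Mbps.
2 Gbps = 2,000 Mbps; 2,000 / 3.808 = 525.21 → 525 viewers.

525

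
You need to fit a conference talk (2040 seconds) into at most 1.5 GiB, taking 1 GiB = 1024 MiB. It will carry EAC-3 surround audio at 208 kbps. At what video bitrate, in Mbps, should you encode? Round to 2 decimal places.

6.11 Mbps

Budget: 1.5 GiB = 12884.9 Mb.
Total bitrate budget: 12884.9 Mb / 2040 s = 6.316 Mbps.
Audio: 208 kbps = 0.208 Mbps.
Video: 6.316 − 0.208 = 6.108 Mbps.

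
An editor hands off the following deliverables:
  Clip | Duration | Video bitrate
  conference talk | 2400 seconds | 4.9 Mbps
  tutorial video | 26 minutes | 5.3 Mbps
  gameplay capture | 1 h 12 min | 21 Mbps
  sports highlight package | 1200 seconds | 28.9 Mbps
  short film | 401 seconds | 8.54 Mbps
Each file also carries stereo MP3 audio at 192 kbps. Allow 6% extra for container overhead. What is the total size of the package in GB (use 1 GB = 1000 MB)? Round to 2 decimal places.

Audio: 192 kbps = 0.192 Mbps.
conference talk: 5.092 Mbps × 2400 s × 1.06 = 12954.0 Mb
tutorial video: 5.492 Mbps × 1560 s × 1.06 = 9081.6 Mb
gameplay capture: 21.192 Mbps × 4320 s × 1.06 = 97042.4 Mb
sports highlight package: 29.092 Mbps × 1200 s × 1.06 = 37005.0 Mb
short film: 8.732 Mbps × 401 s × 1.06 = 3711.6 Mb
Total: 159794.7 Mb = 19974.3 MB.
= 19.97 GB.

19.97 GB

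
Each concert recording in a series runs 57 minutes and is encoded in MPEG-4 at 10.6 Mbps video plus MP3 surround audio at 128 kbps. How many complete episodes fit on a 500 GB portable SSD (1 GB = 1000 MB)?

109

57 min = 3420 s
Audio: 128 kbps = 0.128 Mbps.
Total bitrate: 10.728 Mbps.
Per item: 10.728 Mbps × 3420 s = 36,690 Mb = 4,586 MB.
Capacity: 500 GB = 4,000,000 Mb; 109.02 items → 109 complete.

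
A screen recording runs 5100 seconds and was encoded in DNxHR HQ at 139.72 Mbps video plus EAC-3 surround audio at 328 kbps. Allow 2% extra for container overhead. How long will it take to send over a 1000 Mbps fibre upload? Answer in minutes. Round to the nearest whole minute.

Audio: 328 kbps = 0.328 Mbps.
Total bitrate: 140.048 Mbps.
File: 140.048 Mbps × 5100 s = 714244.8 Mb.
With 2% container overhead: ×1.02. → 728529.7 Mb.
At 1000 Mbps: 728529.7 / 1000 = 728.5 s ≈ 12.1 minutes.

12 minutes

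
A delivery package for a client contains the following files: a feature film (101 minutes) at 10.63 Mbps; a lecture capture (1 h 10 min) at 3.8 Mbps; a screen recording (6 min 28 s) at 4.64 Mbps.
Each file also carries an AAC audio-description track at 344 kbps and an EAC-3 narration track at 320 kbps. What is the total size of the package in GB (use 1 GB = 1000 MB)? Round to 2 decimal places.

11.16 GB

Audio total: 344 + 320 = 664 kbps = 0.664 Mbps.
feature film: 11.294 Mbps × 6060 s = 68441.6 Mb
lecture capture: 4.464 Mbps × 4200 s = 18748.8 Mb
screen recording: 5.304 Mbps × 388 s = 2058.0 Mb
Total: 89248.4 Mb = 11156.0 MB.
= 11.16 GB.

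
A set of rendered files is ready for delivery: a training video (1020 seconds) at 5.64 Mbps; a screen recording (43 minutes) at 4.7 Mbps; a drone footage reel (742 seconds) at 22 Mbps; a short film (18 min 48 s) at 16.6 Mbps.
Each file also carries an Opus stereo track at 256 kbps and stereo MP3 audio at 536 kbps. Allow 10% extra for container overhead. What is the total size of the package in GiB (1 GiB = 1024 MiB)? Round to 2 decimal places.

7.33 GiB

Audio total: 256 + 536 = 792 kbps = 0.792 Mbps.
training video: 6.432 Mbps × 1020 s × 1.10 = 7216.7 Mb
screen recording: 5.492 Mbps × 2580 s × 1.10 = 15586.3 Mb
drone footage reel: 22.792 Mbps × 742 s × 1.10 = 18602.8 Mb
short film: 17.392 Mbps × 1128 s × 1.10 = 21580.0 Mb
Total: 62985.8 Mb = 7873.2 MB.
= 7.333 GiB.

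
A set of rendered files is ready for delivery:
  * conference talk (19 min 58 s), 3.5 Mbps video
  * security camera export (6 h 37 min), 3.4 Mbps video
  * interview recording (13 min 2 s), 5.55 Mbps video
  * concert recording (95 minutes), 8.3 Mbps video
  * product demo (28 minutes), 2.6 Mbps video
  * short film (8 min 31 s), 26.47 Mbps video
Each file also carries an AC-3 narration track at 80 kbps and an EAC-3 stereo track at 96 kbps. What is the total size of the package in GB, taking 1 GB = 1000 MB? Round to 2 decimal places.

Audio total: 80 + 96 = 176 kbps = 0.176 Mbps.
conference talk: 3.676 Mbps × 1198 s = 4403.8 Mb
security camera export: 3.576 Mbps × 23820 s = 85180.3 Mb
interview recording: 5.726 Mbps × 782 s = 4477.7 Mb
concert recording: 8.476 Mbps × 5700 s = 48313.2 Mb
product demo: 2.776 Mbps × 1680 s = 4663.7 Mb
short film: 26.646 Mbps × 511 s = 13616.1 Mb
Total: 160654.9 Mb = 20081.9 MB.
= 20.08 GB.

20.08 GB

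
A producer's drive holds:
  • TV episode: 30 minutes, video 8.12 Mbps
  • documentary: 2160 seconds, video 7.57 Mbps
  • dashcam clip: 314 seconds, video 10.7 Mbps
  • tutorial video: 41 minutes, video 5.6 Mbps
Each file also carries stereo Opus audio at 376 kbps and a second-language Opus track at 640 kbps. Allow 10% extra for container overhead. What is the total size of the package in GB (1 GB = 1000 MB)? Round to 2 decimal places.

7.55 GB

Audio total: 376 + 640 = 1016 kbps = 1.016 Mbps.
TV episode: 9.136 Mbps × 1800 s × 1.10 = 18089.3 Mb
documentary: 8.586 Mbps × 2160 s × 1.10 = 20400.3 Mb
dashcam clip: 11.716 Mbps × 314 s × 1.10 = 4046.7 Mb
tutorial video: 6.616 Mbps × 2460 s × 1.10 = 17902.9 Mb
Total: 60439.2 Mb = 7554.9 MB.
= 7.555 GB.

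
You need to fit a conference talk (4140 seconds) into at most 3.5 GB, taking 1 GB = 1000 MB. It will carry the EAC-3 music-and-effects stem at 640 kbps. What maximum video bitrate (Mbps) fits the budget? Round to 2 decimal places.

6.12 Mbps

Budget: 3.5 GB = 28000.0 Mb.
Total bitrate budget: 28000.0 Mb / 4140 s = 6.763 Mbps.
Audio: 640 kbps = 0.640 Mbps.
Video: 6.763 − 0.640 = 6.123 Mbps.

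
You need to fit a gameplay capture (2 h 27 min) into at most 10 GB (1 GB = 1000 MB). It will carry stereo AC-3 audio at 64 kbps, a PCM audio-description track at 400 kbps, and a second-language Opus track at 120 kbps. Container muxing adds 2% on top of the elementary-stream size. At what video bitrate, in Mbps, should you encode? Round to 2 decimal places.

Budget: 10 GB = 80000.0 Mb.
Stream payload after overhead: 80000.0 / 1.02 = 78431.4 Mb.
2 h 27 min = 147 min = 8820 s
Total bitrate budget: 78431.4 Mb / 8820 s = 8.892 Mbps.
Audio total: 64 + 400 + 120 = 584 kbps = 0.584 Mbps.
Video: 8.892 − 0.584 = 8.308 Mbps.

8.31 Mbps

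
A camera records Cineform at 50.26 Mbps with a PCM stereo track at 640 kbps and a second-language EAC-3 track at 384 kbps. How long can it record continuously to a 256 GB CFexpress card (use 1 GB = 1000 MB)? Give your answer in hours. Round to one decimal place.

Audio total: 640 + 384 = 1024 kbps = 1.024 Mbps.
Total bitrate: 50.26 + 1.024 = 51.284 Mbps.
Capacity: 256 GB = 2,048,000 Mb.
Recording time: 2,048,000 / 51.284 = 39,934 s ≈ 11.1 hours.

11.1 hours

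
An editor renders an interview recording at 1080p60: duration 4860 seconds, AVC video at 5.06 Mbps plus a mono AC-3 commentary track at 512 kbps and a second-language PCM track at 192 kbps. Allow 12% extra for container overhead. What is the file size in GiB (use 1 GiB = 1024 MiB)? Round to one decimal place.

3.7 GiB

Audio total: 512 + 192 = 704 kbps = 0.704 Mbps.
Total bitrate: 5.06 + 0.704 = 5.764 Mbps.
Stream data: 5.764 Mbps × 4860 s = 28013.0 Mb.
With 12% container overhead: ×1.12.
31,375 Mb = 3,921,825,600 bytes ÷ 1,073,741,824 = 3.652 GiB.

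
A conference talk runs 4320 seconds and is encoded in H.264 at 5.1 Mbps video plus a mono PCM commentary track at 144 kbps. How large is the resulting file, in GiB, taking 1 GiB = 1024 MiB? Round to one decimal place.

Audio: 144 kbps = 0.144 Mbps.
Total bitrate: 5.1 + 0.144 = 5.244 Mbps.
Stream data: 5.244 Mbps × 4320 s = 22654.1 Mb.
22,654 Mb = 2,831,760,000 bytes ÷ 1,073,741,824 = 2.637 GiB.

2.6 GiB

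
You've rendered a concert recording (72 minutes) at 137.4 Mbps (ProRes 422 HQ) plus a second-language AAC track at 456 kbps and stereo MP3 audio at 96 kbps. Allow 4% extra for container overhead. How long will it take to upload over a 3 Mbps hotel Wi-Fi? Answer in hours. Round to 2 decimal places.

57.39 hours

72 min = 4320 s
Audio total: 456 + 96 = 552 kbps = 0.552 Mbps.
Total bitrate: 137.952 Mbps.
File: 137.952 Mbps × 4320 s = 595952.6 Mb.
With 4% container overhead: ×1.04. → 619790.7 Mb.
At 3 Mbps: 619790.7 / 3 = 206596.9 s ≈ 57.4 hours.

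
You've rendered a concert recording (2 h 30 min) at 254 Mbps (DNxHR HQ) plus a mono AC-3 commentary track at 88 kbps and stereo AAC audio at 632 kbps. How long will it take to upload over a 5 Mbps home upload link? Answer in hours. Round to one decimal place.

2 h 30 min = 150 min = 9000 s
Audio total: 88 + 632 = 720 kbps = 0.720 Mbps.
Total bitrate: 254.720 Mbps.
File: 254.720 Mbps × 9000 s = 2292480.0 Mb.
At 5 Mbps: 2292480.0 / 5 = 458496.0 s ≈ 127 hours.

127.4 hours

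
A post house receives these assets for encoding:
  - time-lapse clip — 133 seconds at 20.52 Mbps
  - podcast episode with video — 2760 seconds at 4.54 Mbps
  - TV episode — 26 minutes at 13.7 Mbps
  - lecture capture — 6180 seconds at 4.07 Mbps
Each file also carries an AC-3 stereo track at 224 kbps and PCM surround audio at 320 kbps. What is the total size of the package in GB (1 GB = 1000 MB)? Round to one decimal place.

Audio total: 224 + 320 = 544 kbps = 0.544 Mbps.
time-lapse clip: 21.064 Mbps × 133 s = 2801.5 Mb
podcast episode with video: 5.084 Mbps × 2760 s = 14031.8 Mb
TV episode: 14.244 Mbps × 1560 s = 22220.6 Mb
lecture capture: 4.614 Mbps × 6180 s = 28514.5 Mb
Total: 67568.5 Mb = 8446.1 MB.
= 8.446 GB.

8.4 GB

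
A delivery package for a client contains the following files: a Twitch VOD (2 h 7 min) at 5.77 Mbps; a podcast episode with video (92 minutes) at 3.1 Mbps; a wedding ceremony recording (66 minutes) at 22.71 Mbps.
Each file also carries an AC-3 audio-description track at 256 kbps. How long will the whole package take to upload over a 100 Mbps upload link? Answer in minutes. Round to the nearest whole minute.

26 minutes

Audio: 256 kbps = 0.256 Mbps.
Twitch VOD: 6.026 Mbps × 7620 s = 45918.1 Mb
podcast episode with video: 3.356 Mbps × 5520 s = 18525.1 Mb
wedding ceremony recording: 22.966 Mbps × 3960 s = 90945.4 Mb
Total: 155388.6 Mb = 19423.6 MB.
At 100 Mbps: 155388.6 / 100 = 1554 s ≈ 25.9 minutes.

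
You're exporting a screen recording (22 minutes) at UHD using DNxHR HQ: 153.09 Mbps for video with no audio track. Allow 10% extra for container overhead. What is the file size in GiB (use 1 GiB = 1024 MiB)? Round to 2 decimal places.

22 min = 1320 s
Total bitrate: 153.09 Mbps.
Stream data: 153.090 Mbps × 1320 s = 202078.8 Mb.
With 10% container overhead: ×1.10.
222,287 Mb = 27,785,835,000 bytes ÷ 1,073,741,824 = 25.88 GiB.

25.88 GiB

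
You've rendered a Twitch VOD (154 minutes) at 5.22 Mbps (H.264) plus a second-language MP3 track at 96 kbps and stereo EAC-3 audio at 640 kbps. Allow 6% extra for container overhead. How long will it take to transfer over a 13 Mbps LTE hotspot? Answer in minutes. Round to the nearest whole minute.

154 min = 9240 s
Audio total: 96 + 640 = 736 kbps = 0.736 Mbps.
Total bitrate: 5.956 Mbps.
File: 5.956 Mbps × 9240 s = 55033.4 Mb.
With 6% container overhead: ×1.06. → 58335.4 Mb.
At 13 Mbps: 58335.4 / 13 = 4487.3 s ≈ 74.8 minutes.

75 minutes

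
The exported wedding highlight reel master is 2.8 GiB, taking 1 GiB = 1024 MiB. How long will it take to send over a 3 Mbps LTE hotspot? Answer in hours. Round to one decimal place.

2.2 hours

File: 2.8 GiB = 24051.8 Mb.
At 3 Mbps: 24051.8 / 3 = 8017.3 s ≈ 2.23 hours.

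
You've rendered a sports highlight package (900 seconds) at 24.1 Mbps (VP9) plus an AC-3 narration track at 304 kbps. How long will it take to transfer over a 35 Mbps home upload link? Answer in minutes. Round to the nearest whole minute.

Audio: 304 kbps = 0.304 Mbps.
Total bitrate: 24.404 Mbps.
File: 24.404 Mbps × 900 s = 21963.6 Mb.
At 35 Mbps: 21963.6 / 35 = 627.5 s ≈ 10.5 minutes.

10 minutes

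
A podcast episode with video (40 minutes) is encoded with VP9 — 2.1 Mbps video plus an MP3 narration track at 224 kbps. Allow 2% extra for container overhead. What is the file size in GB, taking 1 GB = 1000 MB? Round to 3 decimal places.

0.711 GB

40 min = 2400 s
Audio: 224 kbps = 0.224 Mbps.
Total bitrate: 2.1 + 0.224 = 2.324 Mbps.
Stream data: 2.324 Mbps × 2400 s = 5577.6 Mb.
With 2% container overhead: ×1.02.
5,689 Mb ÷ 8 = 711.1 MB → 0.7111 GB.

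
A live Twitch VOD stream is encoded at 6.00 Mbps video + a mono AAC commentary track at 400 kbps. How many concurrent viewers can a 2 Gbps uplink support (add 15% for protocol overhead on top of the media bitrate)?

Audio: 400 kbps = 0.400 Mbps.
Per-viewer media rate: 6.400 Mbps.
On the wire with 15% overhead: 7.360 Mbps.
2 Gbps = 2,000 Mbps; 2,000 / 7.360 = 271.74 → 271 viewers.

271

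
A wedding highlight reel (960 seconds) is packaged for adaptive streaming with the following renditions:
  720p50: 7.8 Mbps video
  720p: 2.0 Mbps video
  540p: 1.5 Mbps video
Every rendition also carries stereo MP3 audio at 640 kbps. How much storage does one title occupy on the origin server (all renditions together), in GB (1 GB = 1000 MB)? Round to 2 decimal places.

Audio: 640 kbps = 0.640 Mbps.
Sum of rendition bitrates: (7.8+0.640) + (2.0+0.640) + (1.5+0.640) = 13.220 Mbps.
× 960 s = 12,691 Mb = 1,586 MB = 1.586 GB.

1.59 GB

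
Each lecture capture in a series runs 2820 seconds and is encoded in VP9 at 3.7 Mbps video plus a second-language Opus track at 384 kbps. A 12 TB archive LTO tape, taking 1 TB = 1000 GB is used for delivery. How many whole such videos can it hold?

8335

Audio: 384 kbps = 0.384 Mbps.
Total bitrate: 4.084 Mbps.
Per item: 4.084 Mbps × 2820 s = 11,517 Mb = 1,440 MB.
Capacity: 12 TB = 96,000,000 Mb; 8335.59 items → 8335 complete.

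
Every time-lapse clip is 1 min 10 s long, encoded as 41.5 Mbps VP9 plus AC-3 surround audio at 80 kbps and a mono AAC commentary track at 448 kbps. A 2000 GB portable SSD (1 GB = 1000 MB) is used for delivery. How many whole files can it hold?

1 min 10 s = 70 s
Audio total: 80 + 448 = 528 kbps = 0.528 Mbps.
Total bitrate: 42.028 Mbps.
Per item: 42.028 Mbps × 70 s = 2,942 Mb = 367.7 MB.
Capacity: 2000 GB = 16,000,000 Mb; 5438.55 items → 5438 complete.

5438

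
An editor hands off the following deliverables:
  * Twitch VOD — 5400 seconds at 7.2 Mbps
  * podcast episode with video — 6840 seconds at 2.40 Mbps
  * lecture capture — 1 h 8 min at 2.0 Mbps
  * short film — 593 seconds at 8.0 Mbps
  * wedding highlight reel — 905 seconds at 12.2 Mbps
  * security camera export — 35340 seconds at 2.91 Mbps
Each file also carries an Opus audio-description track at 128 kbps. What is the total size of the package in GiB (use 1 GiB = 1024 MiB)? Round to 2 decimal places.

21.99 GiB

Audio: 128 kbps = 0.128 Mbps.
Twitch VOD: 7.328 Mbps × 5400 s = 39571.2 Mb
podcast episode with video: 2.528 Mbps × 6840 s = 17291.5 Mb
lecture capture: 2.128 Mbps × 4080 s = 8682.2 Mb
short film: 8.128 Mbps × 593 s = 4819.9 Mb
wedding highlight reel: 12.328 Mbps × 905 s = 11156.8 Mb
security camera export: 3.038 Mbps × 35340 s = 107362.9 Mb
Total: 188884.6 Mb = 23610.6 MB.
= 21.99 GiB.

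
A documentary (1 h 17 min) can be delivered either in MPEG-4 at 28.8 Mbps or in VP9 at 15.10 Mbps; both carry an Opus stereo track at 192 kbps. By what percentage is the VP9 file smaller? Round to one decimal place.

47.3%

1 h 17 min = 77 min = 4620 s
Audio: 192 kbps = 0.192 Mbps.
MPEG-4: 28.992 Mbps × 4620 s = 133943.0 Mb = 16.743 GB.
VP9: 15.292 Mbps × 4620 s = 70649.0 Mb = 8.831 GB.
Reduction: (1 − 8.831/16.743) × 100 = 47.25%.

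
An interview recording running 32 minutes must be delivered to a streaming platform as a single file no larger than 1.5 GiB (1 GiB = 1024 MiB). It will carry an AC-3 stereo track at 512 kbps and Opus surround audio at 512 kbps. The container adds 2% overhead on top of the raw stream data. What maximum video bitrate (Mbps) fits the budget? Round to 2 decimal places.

5.56 Mbps

Budget: 1.5 GiB = 12884.9 Mb.
Stream payload after overhead: 12884.9 / 1.02 = 12632.3 Mb.
32 min = 1920 s
Total bitrate budget: 12632.3 Mb / 1920 s = 6.579 Mbps.
Audio total: 512 + 512 = 1024 kbps = 1.024 Mbps.
Video: 6.579 − 1.024 = 5.555 Mbps.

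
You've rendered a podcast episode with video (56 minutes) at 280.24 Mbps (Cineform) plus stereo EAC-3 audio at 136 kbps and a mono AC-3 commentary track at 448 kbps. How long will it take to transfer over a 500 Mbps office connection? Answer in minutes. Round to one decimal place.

56 min = 3360 s
Audio total: 136 + 448 = 584 kbps = 0.584 Mbps.
Total bitrate: 280.824 Mbps.
File: 280.824 Mbps × 3360 s = 943568.6 Mb.
At 500 Mbps: 943568.6 / 500 = 1887.1 s ≈ 31.5 minutes.

31.5 minutes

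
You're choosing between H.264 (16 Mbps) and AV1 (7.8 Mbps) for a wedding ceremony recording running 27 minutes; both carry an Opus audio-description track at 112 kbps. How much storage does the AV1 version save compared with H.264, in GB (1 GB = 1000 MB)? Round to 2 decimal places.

27 min = 1620 s
Audio: 112 kbps = 0.112 Mbps.
H.264: 16.112 Mbps × 1620 s = 26101.4 Mb = 3.263 GB.
AV1: 7.912 Mbps × 1620 s = 12817.4 Mb = 1.602 GB.
Saving: 3.263 − 1.602 = 1.661 GB.

1.66 GB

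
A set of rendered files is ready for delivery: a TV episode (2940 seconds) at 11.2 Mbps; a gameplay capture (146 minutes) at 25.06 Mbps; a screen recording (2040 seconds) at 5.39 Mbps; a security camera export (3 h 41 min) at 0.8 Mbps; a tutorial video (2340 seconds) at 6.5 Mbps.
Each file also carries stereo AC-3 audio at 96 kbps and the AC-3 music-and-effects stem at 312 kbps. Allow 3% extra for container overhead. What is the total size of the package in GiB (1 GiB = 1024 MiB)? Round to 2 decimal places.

Audio total: 96 + 312 = 408 kbps = 0.408 Mbps.
TV episode: 11.608 Mbps × 2940 s × 1.03 = 35151.3 Mb
gameplay capture: 25.468 Mbps × 8760 s × 1.03 = 229792.7 Mb
screen recording: 5.798 Mbps × 2040 s × 1.03 = 12182.8 Mb
security camera export: 1.208 Mbps × 13260 s × 1.03 = 16498.6 Mb
tutorial video: 6.908 Mbps × 2340 s × 1.03 = 16649.7 Mb
Total: 310275.1 Mb = 38784.4 MB.
= 36.12 GiB.

36.12 GiB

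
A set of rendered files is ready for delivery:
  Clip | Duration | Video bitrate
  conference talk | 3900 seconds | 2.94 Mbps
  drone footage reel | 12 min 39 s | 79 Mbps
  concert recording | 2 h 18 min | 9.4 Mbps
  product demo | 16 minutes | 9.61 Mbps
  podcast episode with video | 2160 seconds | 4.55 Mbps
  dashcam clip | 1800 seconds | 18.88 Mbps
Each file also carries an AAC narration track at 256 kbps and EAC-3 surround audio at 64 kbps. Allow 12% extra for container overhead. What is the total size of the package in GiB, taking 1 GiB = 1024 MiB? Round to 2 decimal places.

27.12 GiB

Audio total: 256 + 64 = 320 kbps = 0.320 Mbps.
conference talk: 3.260 Mbps × 3900 s × 1.12 = 14239.7 Mb
drone footage reel: 79.320 Mbps × 759 s × 1.12 = 67428.3 Mb
concert recording: 9.720 Mbps × 8280 s × 1.12 = 90139.4 Mb
product demo: 9.930 Mbps × 960 s × 1.12 = 10676.7 Mb
podcast episode with video: 4.870 Mbps × 2160 s × 1.12 = 11781.5 Mb
dashcam clip: 19.200 Mbps × 1800 s × 1.12 = 38707.2 Mb
Total: 232972.9 Mb = 29121.6 MB.
= 27.12 GiB.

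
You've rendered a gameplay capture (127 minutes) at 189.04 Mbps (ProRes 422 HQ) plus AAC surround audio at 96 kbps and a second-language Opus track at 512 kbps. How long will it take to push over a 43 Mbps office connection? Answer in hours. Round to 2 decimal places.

127 min = 7620 s
Audio total: 96 + 512 = 608 kbps = 0.608 Mbps.
Total bitrate: 189.648 Mbps.
File: 189.648 Mbps × 7620 s = 1445117.8 Mb.
At 43 Mbps: 1445117.8 / 43 = 33607.4 s ≈ 9.34 hours.

9.34 hours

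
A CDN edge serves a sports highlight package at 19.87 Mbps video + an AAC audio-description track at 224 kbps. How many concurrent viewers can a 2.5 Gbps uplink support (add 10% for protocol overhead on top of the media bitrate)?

113

Audio: 224 kbps = 0.224 Mbps.
Per-viewer media rate: 20.094 Mbps.
On the wire with 10% overhead: 22.103 Mbps.
2.5 Gbps = 2,500 Mbps; 2,500 / 22.103 = 113.10 → 113 viewers.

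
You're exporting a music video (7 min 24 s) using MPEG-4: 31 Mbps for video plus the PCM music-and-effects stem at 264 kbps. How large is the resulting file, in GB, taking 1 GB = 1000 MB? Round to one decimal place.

1.7 GB

7 min 24 s = 444 s
Audio: 264 kbps = 0.264 Mbps.
Total bitrate: 31 + 0.264 = 31.264 Mbps.
Stream data: 31.264 Mbps × 444 s = 13881.2 Mb.
13,881 Mb ÷ 8 = 1,735 MB → 1.735 GB.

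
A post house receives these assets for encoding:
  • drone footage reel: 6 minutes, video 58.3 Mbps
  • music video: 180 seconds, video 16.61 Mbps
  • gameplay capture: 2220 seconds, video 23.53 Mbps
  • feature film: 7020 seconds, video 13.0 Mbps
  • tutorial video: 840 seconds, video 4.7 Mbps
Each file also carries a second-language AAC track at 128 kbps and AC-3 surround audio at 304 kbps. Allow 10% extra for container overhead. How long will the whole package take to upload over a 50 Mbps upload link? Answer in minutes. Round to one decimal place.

64.5 minutes

Audio total: 128 + 304 = 432 kbps = 0.432 Mbps.
drone footage reel: 58.732 Mbps × 360 s × 1.10 = 23257.9 Mb
music video: 17.042 Mbps × 180 s × 1.10 = 3374.3 Mb
gameplay capture: 23.962 Mbps × 2220 s × 1.10 = 58515.2 Mb
feature film: 13.432 Mbps × 7020 s × 1.10 = 103721.9 Mb
tutorial video: 5.132 Mbps × 840 s × 1.10 = 4742.0 Mb
Total: 193611.3 Mb = 24201.4 MB.
At 50 Mbps: 193611.3 / 50 = 3872 s ≈ 64.5 minutes.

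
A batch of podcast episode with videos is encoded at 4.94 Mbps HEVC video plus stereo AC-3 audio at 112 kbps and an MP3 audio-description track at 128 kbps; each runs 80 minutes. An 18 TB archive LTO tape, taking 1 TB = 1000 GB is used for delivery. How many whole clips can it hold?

5791

80 min = 4800 s
Audio total: 112 + 128 = 240 kbps = 0.240 Mbps.
Total bitrate: 5.180 Mbps.
Per item: 5.180 Mbps × 4800 s = 24,864 Mb = 3,108 MB.
Capacity: 18 TB = 144,000,000 Mb; 5791.51 items → 5791 complete.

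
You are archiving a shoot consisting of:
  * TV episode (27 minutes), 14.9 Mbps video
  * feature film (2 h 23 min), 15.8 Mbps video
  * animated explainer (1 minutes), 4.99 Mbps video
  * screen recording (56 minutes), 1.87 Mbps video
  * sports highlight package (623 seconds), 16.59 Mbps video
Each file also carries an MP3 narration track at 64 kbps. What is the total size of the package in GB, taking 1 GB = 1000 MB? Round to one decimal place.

Audio: 64 kbps = 0.064 Mbps.
TV episode: 14.964 Mbps × 1620 s = 24241.7 Mb
feature film: 15.864 Mbps × 8580 s = 136113.1 Mb
animated explainer: 5.054 Mbps × 60 s = 303.2 Mb
screen recording: 1.934 Mbps × 3360 s = 6498.2 Mb
sports highlight package: 16.654 Mbps × 623 s = 10375.4 Mb
Total: 177531.7 Mb = 22191.5 MB.
= 22.19 GB.

22.2 GB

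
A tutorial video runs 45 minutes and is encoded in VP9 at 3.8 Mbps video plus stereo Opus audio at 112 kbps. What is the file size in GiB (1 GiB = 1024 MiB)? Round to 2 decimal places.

1.23 GiB

45 min = 2700 s
Audio: 112 kbps = 0.112 Mbps.
Total bitrate: 3.8 + 0.112 = 3.912 Mbps.
Stream data: 3.912 Mbps × 2700 s = 10562.4 Mb.
10,562 Mb = 1,320,300,000 bytes ÷ 1,073,741,824 = 1.230 GiB.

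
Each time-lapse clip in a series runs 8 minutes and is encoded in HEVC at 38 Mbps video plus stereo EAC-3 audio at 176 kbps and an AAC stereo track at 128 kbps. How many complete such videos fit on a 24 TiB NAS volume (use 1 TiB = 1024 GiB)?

11481

8 min = 480 s
Audio total: 176 + 128 = 304 kbps = 0.304 Mbps.
Total bitrate: 38.304 Mbps.
Per item: 38.304 Mbps × 480 s = 18,386 Mb = 2,298 MB.
Capacity: 24 TiB = 211,106,233 Mb; 11481.95 items → 11481 complete.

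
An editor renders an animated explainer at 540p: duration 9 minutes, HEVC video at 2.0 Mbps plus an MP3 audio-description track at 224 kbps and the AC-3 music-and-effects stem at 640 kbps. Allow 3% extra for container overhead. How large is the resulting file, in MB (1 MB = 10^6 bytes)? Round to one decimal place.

199.1 MB

9 min = 540 s
Audio total: 224 + 640 = 864 kbps = 0.864 Mbps.
Total bitrate: 2.0 + 0.864 = 2.864 Mbps.
Stream data: 2.864 Mbps × 540 s = 1546.6 Mb.
With 3% container overhead: ×1.03.
1,593 Mb ÷ 8 = 199.1 MB → 199.1 MB.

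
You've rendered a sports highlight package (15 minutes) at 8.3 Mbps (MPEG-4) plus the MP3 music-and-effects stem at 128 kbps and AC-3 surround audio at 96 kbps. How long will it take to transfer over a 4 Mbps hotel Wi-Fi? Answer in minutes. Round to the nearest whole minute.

15 min = 900 s
Audio total: 128 + 96 = 224 kbps = 0.224 Mbps.
Total bitrate: 8.524 Mbps.
File: 8.524 Mbps × 900 s = 7671.6 Mb.
At 4 Mbps: 7671.6 / 4 = 1917.9 s ≈ 32 minutes.

32 minutes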